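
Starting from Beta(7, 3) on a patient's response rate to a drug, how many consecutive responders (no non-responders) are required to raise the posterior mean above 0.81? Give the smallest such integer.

k = 6

After k responders and 0 non-responders the posterior is Beta(7+k, 3), with mean (7+k)/(7+3+k).
Set (7+k)/(10+k) > 0.81 and solve: k > (0.81·10 − 7)/(1 − 0.81) = 5.789.
The smallest integer exceeding 5.789 is 6, and checking k=6: (13)/(16) = 0.8125 > 0.81.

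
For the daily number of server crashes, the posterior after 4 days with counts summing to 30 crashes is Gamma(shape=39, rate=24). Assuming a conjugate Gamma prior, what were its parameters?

A Gamma(α, β) prior (rate parametrization) on a Poisson rate with n observations summing to S gives posterior Gamma(α+S, β+n).
So α = 39 − 30 = 9 and β = 24 − 4 = 20.

Gamma(shape=9, rate=20)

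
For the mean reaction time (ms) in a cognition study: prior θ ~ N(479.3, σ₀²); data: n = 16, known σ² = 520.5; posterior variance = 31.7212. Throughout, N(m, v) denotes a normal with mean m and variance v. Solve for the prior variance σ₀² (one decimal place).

For the Normal–Normal model with known σ², precisions add: τ_n = τ₀ + n/σ².
So 1/σ₀² = 1/31.7212 − 16/520.5 = 0.031525 − 0.030740 = 0.000785.
Hence σ₀² = 1/0.000785 ≈ 1273.9.

σ₀² = 1273.9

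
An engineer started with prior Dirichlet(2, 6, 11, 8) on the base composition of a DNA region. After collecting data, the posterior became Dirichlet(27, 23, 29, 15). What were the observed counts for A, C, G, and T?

For a Dirichlet(α) prior with multinomial counts c, the posterior is Dirichlet(α + c) componentwise.
Counts are posterior − prior componentwise: 27−2=25, 23−6=17, 29−11=18, 15−8=7.

counts (25, 17, 18, 7)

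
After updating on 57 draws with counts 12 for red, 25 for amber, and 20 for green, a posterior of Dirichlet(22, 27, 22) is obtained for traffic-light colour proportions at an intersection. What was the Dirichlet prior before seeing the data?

Dirichlet(10, 2, 2)

For a Dirichlet(α) prior with multinomial counts c, the posterior is Dirichlet(α + c) componentwise.
Subtract each count from the matching posterior parameter: 22−12=10, 27−25=2, 22−20=2.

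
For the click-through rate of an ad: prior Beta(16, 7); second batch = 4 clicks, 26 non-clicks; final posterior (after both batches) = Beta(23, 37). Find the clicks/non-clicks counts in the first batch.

3 clicks and 4 non-clicks

Because Beta–binomial updating is additive in the counts, the combined data contributed (α_post−α_prior, β_post−β_prior) successes and failures.
Total across both batches: 23−16=7 clicks, 37−7=30 non-clicks.
Subtract the second batch: 7−4=3 clicks and 30−26=4 non-clicks.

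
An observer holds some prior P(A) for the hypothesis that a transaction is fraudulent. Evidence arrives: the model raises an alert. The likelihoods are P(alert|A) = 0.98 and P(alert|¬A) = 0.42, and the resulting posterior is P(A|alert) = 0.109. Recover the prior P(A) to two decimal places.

In odds form, posterior odds = prior odds × likelihood ratio, so prior odds = posterior odds ÷ LR.
Posterior odds = 0.109/(1−0.109) = 0.1223. LR = 0.98/0.42 = 2.3333.
Prior odds = 0.1223/2.3333 = 0.0524, so P(A) = 0.0524/(1+0.0524) ≈ 0.05.

P(A) = 0.05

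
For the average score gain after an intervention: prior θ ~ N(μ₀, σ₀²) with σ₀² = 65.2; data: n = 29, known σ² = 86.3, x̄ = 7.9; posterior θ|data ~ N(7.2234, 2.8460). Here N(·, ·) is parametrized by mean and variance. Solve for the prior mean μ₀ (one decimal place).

The posterior mean is a precision-weighted average: μ_n = (τ₀μ₀ + τ_data·x̄)/(τ₀+τ_data), with τ₀=1/σ₀² and τ_data=n/σ².
Here τ₀ = 1/65.2 = 0.015337 and τ_data = 29/86.3 = 0.336037, so τ_n = 0.351374.
Rearranging for μ₀: μ₀ = (μ_n·τ_n − τ_data·x̄)/τ₀ = (7.2234·0.351374 − 0.336037·7.9) / 0.015337 = -0.116577/0.015337 ≈ -7.6.

μ₀ = -7.6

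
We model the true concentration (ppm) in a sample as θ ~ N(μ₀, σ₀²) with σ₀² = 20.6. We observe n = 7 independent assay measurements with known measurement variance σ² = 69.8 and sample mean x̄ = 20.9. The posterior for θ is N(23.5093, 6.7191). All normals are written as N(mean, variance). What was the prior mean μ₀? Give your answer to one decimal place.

The posterior mean is a precision-weighted average: μ_n = (τ₀μ₀ + τ_data·x̄)/(τ₀+τ_data), with τ₀=1/σ₀² and τ_data=n/σ².
Here τ₀ = 1/20.6 = 0.048544 and τ_data = 7/69.8 = 0.100287, so τ_n = 0.148831.
Rearranging for μ₀: μ₀ = (μ_n·τ_n − τ_data·x̄)/τ₀ = (23.5093·0.148831 − 0.100287·20.9) / 0.048544 = 1.402914/0.048544 ≈ 28.9.

μ₀ = 28.9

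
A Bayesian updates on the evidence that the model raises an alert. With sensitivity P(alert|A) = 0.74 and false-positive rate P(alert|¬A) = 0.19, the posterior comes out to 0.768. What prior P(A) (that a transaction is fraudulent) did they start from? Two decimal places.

Bayes' rule in odds form gives O(A|E) = O(A)·[P(E|A)/P(E|¬A)], hence O(A) = O(A|E)/LR.
Posterior odds = 0.768/(1−0.768) = 3.3103. LR = 0.74/0.19 = 3.8947.
Prior odds = 3.3103/3.8947 = 0.8499, so P(A) = 0.8499/(1+0.8499) ≈ 0.46.

P(A) = 0.46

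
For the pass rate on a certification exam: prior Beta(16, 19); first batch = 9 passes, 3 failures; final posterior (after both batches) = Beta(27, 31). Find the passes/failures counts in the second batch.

Because Beta–binomial updating is additive in the counts, the combined data contributed (α_post−α_prior, β_post−β_prior) successes and failures.
Total across both batches: 27−16=11 passes, 31−19=12 failures.
Subtract the first batch: 11−9=2 passes and 12−3=9 failures.

2 passes and 9 failures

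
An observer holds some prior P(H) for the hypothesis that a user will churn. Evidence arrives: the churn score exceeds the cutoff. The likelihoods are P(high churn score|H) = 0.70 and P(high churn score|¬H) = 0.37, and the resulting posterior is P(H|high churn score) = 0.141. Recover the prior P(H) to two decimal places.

P(H) = 0.08

In odds form, posterior odds = prior odds × likelihood ratio, so prior odds = posterior odds ÷ LR.
Posterior odds = 0.141/(1−0.141) = 0.1641. LR = 0.70/0.37 = 1.8919.
Prior odds = 0.1641/1.8919 = 0.0867, so P(H) = 0.0867/(1+0.0867) ≈ 0.08.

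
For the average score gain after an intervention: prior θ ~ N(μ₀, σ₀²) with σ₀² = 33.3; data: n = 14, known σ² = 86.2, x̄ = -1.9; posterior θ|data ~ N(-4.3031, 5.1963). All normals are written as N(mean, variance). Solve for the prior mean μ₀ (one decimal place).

μ₀ = -17.3

The posterior mean is a precision-weighted average: μ_n = (τ₀μ₀ + τ_data·x̄)/(τ₀+τ_data), with τ₀=1/σ₀² and τ_data=n/σ².
Here τ₀ = 1/33.3 = 0.030030 and τ_data = 14/86.2 = 0.162413, so τ_n = 0.192443.
Rearranging for μ₀: μ₀ = (μ_n·τ_n − τ_data·x̄)/τ₀ = (-4.3031·0.192443 − 0.162413·-1.9) / 0.030030 = -0.519517/0.030030 ≈ -17.3.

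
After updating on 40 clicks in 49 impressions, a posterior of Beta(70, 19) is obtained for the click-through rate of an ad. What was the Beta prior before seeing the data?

Beta(30, 10)

Under Beta–binomial conjugacy the posterior parameters are (α+s, β+f).
Subtract the data counts: 70−40=30, 19−9=10.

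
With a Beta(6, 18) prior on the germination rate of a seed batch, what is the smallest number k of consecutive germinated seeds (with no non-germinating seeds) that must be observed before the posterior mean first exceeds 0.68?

k = 33

After k germinated seeds and 0 non-germinating seeds the posterior is Beta(6+k, 18), with mean (6+k)/(6+18+k).
Set (6+k)/(24+k) > 0.68 and solve: k > (0.68·24 − 6)/(1 − 0.68) = 32.250.
The smallest integer exceeding 32.250 is 33.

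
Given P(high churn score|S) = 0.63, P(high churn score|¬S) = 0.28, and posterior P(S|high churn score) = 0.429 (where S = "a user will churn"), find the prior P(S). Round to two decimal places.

Bayes' rule in odds form gives O(S|E) = O(S)·[P(E|S)/P(E|¬S)], hence O(S) = O(S|E)/LR.
Posterior odds = 0.429/(1−0.429) = 0.7513. LR = 0.63/0.28 = 2.2500.
Prior odds = 0.7513/2.2500 = 0.3339, so P(S) = 0.3339/(1+0.3339) ≈ 0.25.

P(S) = 0.25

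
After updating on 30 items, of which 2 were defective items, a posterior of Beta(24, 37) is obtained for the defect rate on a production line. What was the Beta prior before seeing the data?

Beta(22, 9)

Under Beta–binomial conjugacy the posterior parameters are (α+s, β+f).
So α = 24 − 2 = 22 and β = 37 − 28 = 9.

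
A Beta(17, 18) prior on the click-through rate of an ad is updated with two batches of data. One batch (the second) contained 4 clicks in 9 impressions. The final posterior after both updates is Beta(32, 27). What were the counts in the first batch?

Because Beta–binomial updating is additive in the counts, the combined data contributed (α_post−α_prior, β_post−β_prior) successes and failures.
Total across both batches: 32−17=15 clicks, 27−18=9 non-clicks.
Subtract the second batch: 15−4=11 clicks and 9−5=4 non-clicks.

11 clicks and 4 non-clicks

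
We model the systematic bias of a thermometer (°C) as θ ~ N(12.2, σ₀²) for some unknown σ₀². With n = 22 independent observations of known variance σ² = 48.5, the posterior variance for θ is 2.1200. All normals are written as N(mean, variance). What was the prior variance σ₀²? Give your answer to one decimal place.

For the Normal–Normal model with known σ², precisions add: τ_n = τ₀ + n/σ².
So 1/σ₀² = 1/2.1200 − 22/48.5 = 0.471698 − 0.453608 = 0.018090.
Hence σ₀² = 1/0.018090 ≈ 55.3.

σ₀² = 55.3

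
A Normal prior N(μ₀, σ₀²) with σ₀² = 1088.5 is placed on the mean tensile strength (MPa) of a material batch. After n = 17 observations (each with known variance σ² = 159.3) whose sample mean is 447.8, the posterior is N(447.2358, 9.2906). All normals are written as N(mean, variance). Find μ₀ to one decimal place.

μ₀ = 381.7

With known observation variance, the Normal–Normal posterior has precision τ_n = τ₀ + n/σ² and mean μ_n = (τ₀μ₀ + (n/σ²)x̄)/τ_n.
Here τ₀ = 1/1088.5 = 0.000919 and τ_data = 17/159.3 = 0.106717, so τ_n = 0.107636.
Rearranging for μ₀: μ₀ = (μ_n·τ_n − τ_data·x̄)/τ₀ = (447.2358·0.107636 − 0.106717·447.8) / 0.000919 = 0.350800/0.000919 ≈ 381.7.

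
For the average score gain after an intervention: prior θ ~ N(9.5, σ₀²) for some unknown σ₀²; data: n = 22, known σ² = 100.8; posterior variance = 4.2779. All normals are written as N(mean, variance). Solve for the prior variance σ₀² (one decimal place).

σ₀² = 64.5

Posterior precision equals prior precision plus data precision: 1/σ_n² = 1/σ₀² + n/σ².
So 1/σ₀² = 1/4.2779 − 22/100.8 = 0.233760 − 0.218254 = 0.015506.
Hence σ₀² = 1/0.015506 ≈ 64.5.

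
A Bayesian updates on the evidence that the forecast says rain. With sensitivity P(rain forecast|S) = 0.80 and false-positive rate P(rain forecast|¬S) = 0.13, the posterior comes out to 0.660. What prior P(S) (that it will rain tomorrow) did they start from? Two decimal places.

P(S) = 0.24

Bayes' rule in odds form gives O(S|E) = O(S)·[P(E|S)/P(E|¬S)], hence O(S) = O(S|E)/LR.
Posterior odds = 0.660/(1−0.660) = 1.9412. LR = 0.80/0.13 = 6.1538.
Prior odds = 1.9412/6.1538 = 0.3154, so P(S) = 0.3154/(1+0.3154) ≈ 0.24.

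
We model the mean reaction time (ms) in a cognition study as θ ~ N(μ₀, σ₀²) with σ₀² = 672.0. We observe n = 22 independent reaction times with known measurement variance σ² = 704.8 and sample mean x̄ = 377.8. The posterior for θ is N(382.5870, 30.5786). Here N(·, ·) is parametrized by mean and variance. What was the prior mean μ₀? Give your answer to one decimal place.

μ₀ = 483.0

With known observation variance, the Normal–Normal posterior has precision τ_n = τ₀ + n/σ² and mean μ_n = (τ₀μ₀ + (n/σ²)x̄)/τ_n.
Here τ₀ = 1/672.0 = 0.001488 and τ_data = 22/704.8 = 0.031215, so τ_n = 0.032703.
Rearranging for μ₀: μ₀ = (μ_n·τ_n − τ_data·x̄)/τ₀ = (382.5870·0.032703 − 0.031215·377.8) / 0.001488 = 0.718716/0.001488 ≈ 483.0.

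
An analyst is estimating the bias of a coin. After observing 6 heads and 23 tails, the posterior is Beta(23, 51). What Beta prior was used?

A Beta(α, β) prior with s successes and f failures in binomial data gives a Beta(α+s, β+f) posterior.
Subtract the data counts: 23−6=17, 51−23=28.

Beta(17, 28)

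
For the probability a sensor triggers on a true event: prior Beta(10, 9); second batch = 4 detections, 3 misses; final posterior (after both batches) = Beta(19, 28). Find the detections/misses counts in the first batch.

5 detections and 16 misses

Because Beta–binomial updating is additive in the counts, the combined data contributed (α_post−α_prior, β_post−β_prior) successes and failures.
Total across both batches: 19−10=9 detections, 28−9=19 misses.
Subtract the second batch: 9−4=5 detections and 19−3=16 misses.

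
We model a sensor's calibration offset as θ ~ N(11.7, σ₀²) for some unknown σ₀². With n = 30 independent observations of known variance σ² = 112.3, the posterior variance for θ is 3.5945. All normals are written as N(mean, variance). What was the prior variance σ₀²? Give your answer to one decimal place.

For the Normal–Normal model with known σ², precisions add: τ_n = τ₀ + n/σ².
So 1/σ₀² = 1/3.5945 − 30/112.3 = 0.278203 − 0.267142 = 0.011061.
Hence σ₀² = 1/0.011061 ≈ 90.4.

σ₀² = 90.4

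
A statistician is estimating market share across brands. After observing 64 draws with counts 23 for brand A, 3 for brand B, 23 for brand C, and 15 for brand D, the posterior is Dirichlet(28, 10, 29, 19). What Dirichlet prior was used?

For a Dirichlet(α) prior with multinomial counts c, the posterior is Dirichlet(α + c) componentwise.
Subtract each count from the matching posterior parameter: 28−23=5, 10−3=7, 29−23=6, 19−15=4.

Dirichlet(5, 7, 6, 4)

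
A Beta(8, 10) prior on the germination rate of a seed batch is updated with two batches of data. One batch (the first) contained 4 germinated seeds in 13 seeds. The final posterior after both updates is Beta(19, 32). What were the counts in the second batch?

Sequential conjugate updates are equivalent to a single update on the pooled data, so total successes = posterior α − prior α and total failures = posterior β − prior β.
Total across both batches: 19−8=11 germinated seeds, 32−10=22 non-germinating seeds.
Subtract the first batch: 11−4=7 germinated seeds and 22−9=13 non-germinating seeds.

7 germinated seeds and 13 non-germinating seeds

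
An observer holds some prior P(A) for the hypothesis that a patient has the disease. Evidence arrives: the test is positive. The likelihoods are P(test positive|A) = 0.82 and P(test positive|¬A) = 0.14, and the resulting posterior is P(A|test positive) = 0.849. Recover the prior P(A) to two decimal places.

P(A) = 0.49

Bayes' rule in odds form gives O(A|E) = O(A)·[P(E|A)/P(E|¬A)], hence O(A) = O(A|E)/LR.
Posterior odds = 0.849/(1−0.849) = 5.6225. LR = 0.82/0.14 = 5.8571.
Prior odds = 5.6225/5.8571 = 0.9599, so P(A) = 0.9599/(1+0.9599) ≈ 0.49.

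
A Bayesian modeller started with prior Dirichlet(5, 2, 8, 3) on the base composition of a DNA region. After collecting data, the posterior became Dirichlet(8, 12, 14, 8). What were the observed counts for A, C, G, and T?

For a Dirichlet(α) prior with multinomial counts c, the posterior is Dirichlet(α + c) componentwise.
Counts are posterior − prior componentwise: 8−5=3, 12−2=10, 14−8=6, 8−3=5.

counts (3, 10, 6, 5)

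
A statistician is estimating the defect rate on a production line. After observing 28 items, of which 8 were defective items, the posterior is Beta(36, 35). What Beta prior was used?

Beta(28, 15)

A Beta(a, b) prior with s successes and f failures in binomial data gives a Beta(a+s, b+f) posterior.
Subtract the data counts: 36−8=28, 35−20=15.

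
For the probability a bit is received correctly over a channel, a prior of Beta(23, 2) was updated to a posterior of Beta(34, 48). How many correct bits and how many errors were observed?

11 correct bits and 46 errors

A Beta(a, b) prior with s successes and f failures in binomial data gives a Beta(a+s, b+f) posterior.
Match parameters: s=34−23=11, f=48−2=46.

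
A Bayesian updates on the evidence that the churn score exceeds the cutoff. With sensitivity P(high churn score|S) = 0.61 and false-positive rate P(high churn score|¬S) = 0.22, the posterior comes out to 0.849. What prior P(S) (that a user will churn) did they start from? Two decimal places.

Bayes' rule in odds form gives O(S|E) = O(S)·[P(E|S)/P(E|¬S)], hence O(S) = O(S|E)/LR.
Posterior odds = 0.849/(1−0.849) = 5.6225. LR = 0.61/0.22 = 2.7727.
Prior odds = 5.6225/2.7727 = 2.0278, so P(S) = 2.0278/(1+2.0278) ≈ 0.67.

P(S) = 0.67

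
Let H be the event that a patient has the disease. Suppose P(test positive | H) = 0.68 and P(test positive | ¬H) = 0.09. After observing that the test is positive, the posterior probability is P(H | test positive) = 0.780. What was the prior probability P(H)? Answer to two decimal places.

P(H) = 0.32

In odds form, posterior odds = prior odds × likelihood ratio, so prior odds = posterior odds ÷ LR.
Posterior odds = 0.780/(1−0.780) = 3.5455. LR = 0.68/0.09 = 7.5556.
Prior odds = 3.5455/7.5556 = 0.4693, so P(H) = 0.4693/(1+0.4693) ≈ 0.32.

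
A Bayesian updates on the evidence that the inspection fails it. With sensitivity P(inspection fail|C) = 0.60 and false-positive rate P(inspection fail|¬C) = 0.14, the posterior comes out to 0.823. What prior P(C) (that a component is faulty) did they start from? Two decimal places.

Bayes' rule in odds form gives O(C|E) = O(C)·[P(E|C)/P(E|¬C)], hence O(C) = O(C|E)/LR.
Posterior odds = 0.823/(1−0.823) = 4.6497. LR = 0.60/0.14 = 4.2857.
Prior odds = 4.6497/4.2857 = 1.0849, so P(C) = 1.0849/(1+1.0849) ≈ 0.52.

P(C) = 0.52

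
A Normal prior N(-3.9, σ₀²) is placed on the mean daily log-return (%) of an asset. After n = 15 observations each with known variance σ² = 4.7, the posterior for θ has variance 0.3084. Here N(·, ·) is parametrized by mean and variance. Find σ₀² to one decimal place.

For the Normal–Normal model with known σ², precisions add: τ_n = τ₀ + n/σ².
So 1/σ₀² = 1/0.3084 − 15/4.7 = 3.242542 − 3.191489 = 0.051053.
Hence σ₀² = 1/0.051053 ≈ 19.6.

σ₀² = 19.6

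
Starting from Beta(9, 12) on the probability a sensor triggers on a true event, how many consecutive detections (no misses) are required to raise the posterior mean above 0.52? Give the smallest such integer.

After k detections and 0 misses the posterior is Beta(9+k, 12), with mean (9+k)/(9+12+k).
Set (9+k)/(21+k) > 0.52 and solve: k > (0.52·21 − 9)/(1 − 0.52) = 4.000.
The smallest integer exceeding 4.000 is 5.

k = 5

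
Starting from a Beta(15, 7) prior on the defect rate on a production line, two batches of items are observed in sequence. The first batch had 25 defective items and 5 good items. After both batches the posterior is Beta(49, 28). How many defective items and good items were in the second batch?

Because Beta–binomial updating is additive in the counts, the combined data contributed (α_post−α_prior, β_post−β_prior) successes and failures.
Total across both batches: 49−15=34 defective items, 28−7=21 good items.
Subtract the first batch: 34−25=9 defective items and 21−5=16 good items.

9 defective items and 16 good items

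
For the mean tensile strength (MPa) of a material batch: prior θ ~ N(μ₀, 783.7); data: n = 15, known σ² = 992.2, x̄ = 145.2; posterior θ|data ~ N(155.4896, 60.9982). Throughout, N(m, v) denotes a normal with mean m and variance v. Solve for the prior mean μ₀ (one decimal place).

With known observation variance, the Normal–Normal posterior has precision τ_n = τ₀ + n/σ² and mean μ_n = (τ₀μ₀ + (n/σ²)x̄)/τ_n.
Here τ₀ = 1/783.7 = 0.001276 and τ_data = 15/992.2 = 0.015118, so τ_n = 0.016394.
Rearranging for μ₀: μ₀ = (μ_n·τ_n − τ_data·x̄)/τ₀ = (155.4896·0.016394 − 0.015118·145.2) / 0.001276 = 0.353963/0.001276 ≈ 277.4.

μ₀ = 277.4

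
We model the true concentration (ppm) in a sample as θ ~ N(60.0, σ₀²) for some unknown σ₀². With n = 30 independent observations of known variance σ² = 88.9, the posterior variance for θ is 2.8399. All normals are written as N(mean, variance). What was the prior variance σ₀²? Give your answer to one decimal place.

Posterior precision equals prior precision plus data precision: 1/σ_n² = 1/σ₀² + n/σ².
So 1/σ₀² = 1/2.8399 − 30/88.9 = 0.352125 − 0.337458 = 0.014667.
Hence σ₀² = 1/0.014667 ≈ 68.2.

σ₀² = 68.2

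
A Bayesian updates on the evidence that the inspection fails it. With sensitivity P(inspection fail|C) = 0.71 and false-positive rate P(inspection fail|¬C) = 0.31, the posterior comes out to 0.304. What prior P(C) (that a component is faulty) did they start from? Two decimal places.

Bayes' rule in odds form gives O(C|E) = O(C)·[P(E|C)/P(E|¬C)], hence O(C) = O(C|E)/LR.
Posterior odds = 0.304/(1−0.304) = 0.4368. LR = 0.71/0.31 = 2.2903.
Prior odds = 0.4368/2.2903 = 0.1907, so P(C) = 0.1907/(1+0.1907) ≈ 0.16.

P(C) = 0.16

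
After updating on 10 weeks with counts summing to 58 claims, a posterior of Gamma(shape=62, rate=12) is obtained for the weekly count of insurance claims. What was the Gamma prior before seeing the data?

Gamma(shape=4, rate=2)

A Gamma(α, β) prior (rate parametrization) on a Poisson rate with n observations summing to S gives posterior Gamma(α+S, β+n).
So α = 62 − 58 = 4 and β = 12 − 10 = 2.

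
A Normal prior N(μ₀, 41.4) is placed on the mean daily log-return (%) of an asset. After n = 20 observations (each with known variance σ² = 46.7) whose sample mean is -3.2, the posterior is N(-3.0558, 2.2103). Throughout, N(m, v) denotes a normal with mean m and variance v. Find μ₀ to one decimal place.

μ₀ = -0.5

The posterior mean is a precision-weighted average: μ_n = (τ₀μ₀ + τ_data·x̄)/(τ₀+τ_data), with τ₀=1/σ₀² and τ_data=n/σ².
Here τ₀ = 1/41.4 = 0.024155 and τ_data = 20/46.7 = 0.428266, so τ_n = 0.452421.
Rearranging for μ₀: μ₀ = (μ_n·τ_n − τ_data·x̄)/τ₀ = (-3.0558·0.452421 − 0.428266·-3.2) / 0.024155 = -0.012057/0.024155 ≈ -0.5.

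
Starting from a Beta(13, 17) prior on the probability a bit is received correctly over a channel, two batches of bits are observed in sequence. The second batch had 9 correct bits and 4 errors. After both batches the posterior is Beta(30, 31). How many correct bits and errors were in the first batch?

8 correct bits and 10 errors

Because Beta–binomial updating is additive in the counts, the combined data contributed (α_post−α_prior, β_post−β_prior) successes and failures.
Total across both batches: 30−13=17 correct bits, 31−17=14 errors.
Subtract the second batch: 17−9=8 correct bits and 14−4=10 errors.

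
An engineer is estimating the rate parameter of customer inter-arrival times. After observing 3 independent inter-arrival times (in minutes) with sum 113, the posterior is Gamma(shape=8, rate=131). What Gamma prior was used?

Gamma(shape=5, rate=18)

For an exponential likelihood with a Gamma(α, β) prior on the rate, n observations with total T give posterior Gamma(α+n, β+T).
So α = 8 − 3 = 5 and β = 131 − 113 = 18.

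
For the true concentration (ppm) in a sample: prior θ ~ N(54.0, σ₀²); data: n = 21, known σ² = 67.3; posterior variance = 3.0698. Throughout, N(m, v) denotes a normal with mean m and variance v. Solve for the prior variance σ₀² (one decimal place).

Posterior precision equals prior precision plus data precision: 1/σ_n² = 1/σ₀² + n/σ².
So 1/σ₀² = 1/3.0698 − 21/67.3 = 0.325754 − 0.312036 = 0.013718.
Hence σ₀² = 1/0.013718 ≈ 72.9.

σ₀² = 72.9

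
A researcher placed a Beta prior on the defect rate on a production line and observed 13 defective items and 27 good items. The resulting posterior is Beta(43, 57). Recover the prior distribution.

Beta(30, 30)

A Beta(a, b) prior with s successes and f failures in binomial data gives a Beta(a+s, b+f) posterior.
So a = 43 − 13 = 30 and b = 57 − 27 = 30.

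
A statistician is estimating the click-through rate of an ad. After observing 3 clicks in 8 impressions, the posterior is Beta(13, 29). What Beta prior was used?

Beta is conjugate to the binomial likelihood: posterior = Beta(a+s, b+f).
So a = 13 − 3 = 10 and b = 29 − 5 = 24.

Beta(10, 24)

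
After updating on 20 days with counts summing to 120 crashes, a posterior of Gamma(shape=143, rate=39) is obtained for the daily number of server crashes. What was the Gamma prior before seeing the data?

Gamma–Poisson conjugacy: posterior shape = α + Σxᵢ, posterior rate = β + n.
So α = 143 − 120 = 23 and β = 39 − 20 = 19.

Gamma(shape=23, rate=19)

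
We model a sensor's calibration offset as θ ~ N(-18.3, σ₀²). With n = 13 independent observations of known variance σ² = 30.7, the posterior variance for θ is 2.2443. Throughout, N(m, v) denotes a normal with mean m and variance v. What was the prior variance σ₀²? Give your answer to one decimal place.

σ₀² = 45.2

Posterior precision equals prior precision plus data precision: 1/σ_n² = 1/σ₀² + n/σ².
So 1/σ₀² = 1/2.2443 − 13/30.7 = 0.445573 − 0.423453 = 0.022120.
Hence σ₀² = 1/0.022120 ≈ 45.2.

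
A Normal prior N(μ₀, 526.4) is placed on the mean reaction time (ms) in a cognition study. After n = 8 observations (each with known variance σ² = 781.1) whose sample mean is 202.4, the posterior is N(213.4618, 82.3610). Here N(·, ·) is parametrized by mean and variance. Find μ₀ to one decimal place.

With known observation variance, the Normal–Normal posterior has precision τ_n = τ₀ + n/σ² and mean μ_n = (τ₀μ₀ + (n/σ²)x̄)/τ_n.
Here τ₀ = 1/526.4 = 0.001900 and τ_data = 8/781.1 = 0.010242, so τ_n = 0.012142.
Rearranging for μ₀: μ₀ = (μ_n·τ_n − τ_data·x̄)/τ₀ = (213.4618·0.012142 − 0.010242·202.4) / 0.001900 = 0.518872/0.001900 ≈ 273.1.

μ₀ = 273.1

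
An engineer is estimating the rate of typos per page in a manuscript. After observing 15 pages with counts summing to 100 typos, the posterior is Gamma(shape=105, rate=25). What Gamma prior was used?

Gamma(shape=5, rate=10)

Gamma–Poisson conjugacy: posterior shape = α + Σxᵢ, posterior rate = β + n.
So α = 105 − 100 = 5 and β = 25 − 15 = 10.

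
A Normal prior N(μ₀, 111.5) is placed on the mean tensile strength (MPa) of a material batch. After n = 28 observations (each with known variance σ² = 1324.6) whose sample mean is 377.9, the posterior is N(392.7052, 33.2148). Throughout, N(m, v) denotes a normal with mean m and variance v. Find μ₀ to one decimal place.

With known observation variance, the Normal–Normal posterior has precision τ_n = τ₀ + n/σ² and mean μ_n = (τ₀μ₀ + (n/σ²)x̄)/τ_n.
Here τ₀ = 1/111.5 = 0.008969 and τ_data = 28/1324.6 = 0.021138, so τ_n = 0.030107.
Rearranging for μ₀: μ₀ = (μ_n·τ_n − τ_data·x̄)/τ₀ = (392.7052·0.030107 − 0.021138·377.9) / 0.008969 = 3.835125/0.008969 ≈ 427.6.

μ₀ = 427.6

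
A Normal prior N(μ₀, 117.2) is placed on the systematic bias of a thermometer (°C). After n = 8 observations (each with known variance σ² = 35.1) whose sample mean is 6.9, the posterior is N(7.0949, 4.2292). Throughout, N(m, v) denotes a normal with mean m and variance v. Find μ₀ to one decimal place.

μ₀ = 12.3

The posterior mean is a precision-weighted average: μ_n = (τ₀μ₀ + τ_data·x̄)/(τ₀+τ_data), with τ₀=1/σ₀² and τ_data=n/σ².
Here τ₀ = 1/117.2 = 0.008532 and τ_data = 8/35.1 = 0.227920, so τ_n = 0.236452.
Rearranging for μ₀: μ₀ = (μ_n·τ_n − τ_data·x̄)/τ₀ = (7.0949·0.236452 − 0.227920·6.9) / 0.008532 = 0.104955/0.008532 ≈ 12.3.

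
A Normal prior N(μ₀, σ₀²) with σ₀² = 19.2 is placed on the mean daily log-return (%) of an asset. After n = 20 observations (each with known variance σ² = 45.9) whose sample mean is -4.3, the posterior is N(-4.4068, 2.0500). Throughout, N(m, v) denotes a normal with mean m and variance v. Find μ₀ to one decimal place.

With known observation variance, the Normal–Normal posterior has precision τ_n = τ₀ + n/σ² and mean μ_n = (τ₀μ₀ + (n/σ²)x̄)/τ_n.
Here τ₀ = 1/19.2 = 0.052083 and τ_data = 20/45.9 = 0.435730, so τ_n = 0.487813.
Rearranging for μ₀: μ₀ = (μ_n·τ_n − τ_data·x̄)/τ₀ = (-4.4068·0.487813 − 0.435730·-4.3) / 0.052083 = -0.276055/0.052083 ≈ -5.3.

μ₀ = -5.3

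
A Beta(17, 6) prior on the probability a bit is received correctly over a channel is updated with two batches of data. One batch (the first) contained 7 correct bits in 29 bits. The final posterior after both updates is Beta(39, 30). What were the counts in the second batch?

15 correct bits and 2 errors

Because Beta–binomial updating is additive in the counts, the combined data contributed (α_post−α_prior, β_post−β_prior) successes and failures.
Total across both batches: 39−17=22 correct bits, 30−6=24 errors.
Subtract the first batch: 22−7=15 correct bits and 24−22=2 errors.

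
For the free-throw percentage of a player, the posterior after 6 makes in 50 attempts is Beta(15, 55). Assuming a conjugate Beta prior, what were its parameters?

Beta is conjugate to the binomial likelihood: posterior = Beta(α+s, β+f).
Subtract the data counts: 15−6=9, 55−44=11.

Beta(9, 11)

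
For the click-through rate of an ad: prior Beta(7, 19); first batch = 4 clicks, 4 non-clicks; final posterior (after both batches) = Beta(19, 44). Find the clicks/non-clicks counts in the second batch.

8 clicks and 21 non-clicks

Sequential conjugate updates are equivalent to a single update on the pooled data, so total successes = posterior α − prior α and total failures = posterior β − prior β.
Total across both batches: 19−7=12 clicks, 44−19=25 non-clicks.
Subtract the first batch: 12−4=8 clicks and 25−4=21 non-clicks.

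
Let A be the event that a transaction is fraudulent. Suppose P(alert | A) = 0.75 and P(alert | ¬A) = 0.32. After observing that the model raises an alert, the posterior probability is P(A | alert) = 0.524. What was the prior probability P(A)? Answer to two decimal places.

P(A) = 0.32

In odds form, posterior odds = prior odds × likelihood ratio, so prior odds = posterior odds ÷ LR.
Posterior odds = 0.524/(1−0.524) = 1.1008. LR = 0.75/0.32 = 2.3438.
Prior odds = 1.1008/2.3438 = 0.4697, so P(A) = 0.4697/(1+0.4697) ≈ 0.32.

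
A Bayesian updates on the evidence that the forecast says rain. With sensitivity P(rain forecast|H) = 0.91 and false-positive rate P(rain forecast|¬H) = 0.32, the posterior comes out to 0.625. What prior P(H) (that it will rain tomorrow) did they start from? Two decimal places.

Bayes' rule in odds form gives O(H|E) = O(H)·[P(E|H)/P(E|¬H)], hence O(H) = O(H|E)/LR.
Posterior odds = 0.625/(1−0.625) = 1.6667. LR = 0.91/0.32 = 2.8438.
Prior odds = 1.6667/2.8438 = 0.5861, so P(H) = 0.5861/(1+0.5861) ≈ 0.37.

P(H) = 0.37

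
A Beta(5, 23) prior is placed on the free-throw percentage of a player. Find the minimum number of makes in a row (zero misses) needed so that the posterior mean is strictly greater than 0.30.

After k makes and 0 misses the posterior is Beta(5+k, 23), with mean (5+k)/(5+23+k).
Set (5+k)/(28+k) > 0.30 and solve: k > (0.30·28 − 5)/(1 − 0.30) = 4.857.
The smallest integer exceeding 4.857 is 5.

k = 5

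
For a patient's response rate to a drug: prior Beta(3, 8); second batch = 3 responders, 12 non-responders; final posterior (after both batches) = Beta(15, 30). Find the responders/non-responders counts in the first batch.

Sequential conjugate updates are equivalent to a single update on the pooled data, so total successes = posterior α − prior α and total failures = posterior β − prior β.
Total across both batches: 15−3=12 responders, 30−8=22 non-responders.
Subtract the second batch: 12−3=9 responders and 22−12=10 non-responders.

9 responders and 10 non-responders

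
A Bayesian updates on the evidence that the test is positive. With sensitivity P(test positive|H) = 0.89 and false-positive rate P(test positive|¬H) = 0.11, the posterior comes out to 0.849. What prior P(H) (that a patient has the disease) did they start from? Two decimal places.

P(H) = 0.41

Bayes' rule in odds form gives O(H|E) = O(H)·[P(E|H)/P(E|¬H)], hence O(H) = O(H|E)/LR.
Posterior odds = 0.849/(1−0.849) = 5.6225. LR = 0.89/0.11 = 8.0909.
Prior odds = 5.6225/8.0909 = 0.6949, so P(H) = 0.6949/(1+0.6949) ≈ 0.41.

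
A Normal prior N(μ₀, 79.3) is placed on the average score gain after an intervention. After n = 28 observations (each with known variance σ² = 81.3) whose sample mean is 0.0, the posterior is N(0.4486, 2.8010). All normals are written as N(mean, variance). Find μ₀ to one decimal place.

μ₀ = 12.7

The posterior mean is a precision-weighted average: μ_n = (τ₀μ₀ + τ_data·x̄)/(τ₀+τ_data), with τ₀=1/σ₀² and τ_data=n/σ².
Here τ₀ = 1/79.3 = 0.012610 and τ_data = 28/81.3 = 0.344403, so τ_n = 0.357013.
Rearranging for μ₀: μ₀ = (μ_n·τ_n − τ_data·x̄)/τ₀ = (0.4486·0.357013 − 0.344403·0.0) / 0.012610 = 0.160156/0.012610 ≈ 12.7.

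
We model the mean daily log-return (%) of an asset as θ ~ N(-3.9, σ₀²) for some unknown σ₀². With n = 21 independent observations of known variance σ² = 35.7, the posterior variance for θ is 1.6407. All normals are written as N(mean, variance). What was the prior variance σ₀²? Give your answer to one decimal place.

For the Normal–Normal model with known σ², precisions add: τ_n = τ₀ + n/σ².
So 1/σ₀² = 1/1.6407 − 21/35.7 = 0.609496 − 0.588235 = 0.021261.
Hence σ₀² = 1/0.021261 ≈ 47.0.

σ₀² = 47.0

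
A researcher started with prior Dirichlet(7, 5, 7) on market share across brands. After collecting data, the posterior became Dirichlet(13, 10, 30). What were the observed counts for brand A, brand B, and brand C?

counts (6, 5, 23)

For a Dirichlet(α) prior with multinomial counts c, the posterior is Dirichlet(α + c) componentwise.
Counts are posterior − prior componentwise: 13−7=6, 10−5=5, 30−7=23.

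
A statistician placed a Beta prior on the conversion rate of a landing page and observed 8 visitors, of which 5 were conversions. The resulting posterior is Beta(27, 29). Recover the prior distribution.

Beta(22, 26)

Under Beta–binomial conjugacy the posterior parameters are (a+s, b+f).
Subtract the data counts: 27−5=22, 29−3=26.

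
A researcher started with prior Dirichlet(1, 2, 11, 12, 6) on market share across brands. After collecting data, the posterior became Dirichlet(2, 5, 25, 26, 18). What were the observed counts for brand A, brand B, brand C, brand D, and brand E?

For a Dirichlet(α) prior with multinomial counts c, the posterior is Dirichlet(α + c) componentwise.
Counts are posterior − prior componentwise: 2−1=1, 5−2=3, 25−11=14, 26−12=14, 18−6=12.

counts (1, 3, 14, 14, 12)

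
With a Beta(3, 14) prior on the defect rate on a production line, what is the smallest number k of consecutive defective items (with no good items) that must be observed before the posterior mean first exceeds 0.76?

k = 42

After k defective items and 0 good items the posterior is Beta(3+k, 14), with mean (3+k)/(3+14+k).
Set (3+k)/(17+k) > 0.76 and solve: k > (0.76·17 − 3)/(1 − 0.76) = 41.333.
The smallest integer exceeding 41.333 is 42, and checking k=42: (45)/(59) = 0.7627 > 0.76.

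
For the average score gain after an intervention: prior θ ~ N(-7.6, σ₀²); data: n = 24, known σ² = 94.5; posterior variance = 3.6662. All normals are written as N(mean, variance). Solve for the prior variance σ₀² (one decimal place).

σ₀² = 53.2

For the Normal–Normal model with known σ², precisions add: τ_n = τ₀ + n/σ².
So 1/σ₀² = 1/3.6662 − 24/94.5 = 0.272762 − 0.253968 = 0.018794.
Hence σ₀² = 1/0.018794 ≈ 53.2.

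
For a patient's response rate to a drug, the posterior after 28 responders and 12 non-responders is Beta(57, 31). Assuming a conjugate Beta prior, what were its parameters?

Beta(29, 19)

Beta is conjugate to the binomial likelihood: posterior = Beta(α+s, β+f).
So α = 57 − 28 = 29 and β = 31 − 12 = 19.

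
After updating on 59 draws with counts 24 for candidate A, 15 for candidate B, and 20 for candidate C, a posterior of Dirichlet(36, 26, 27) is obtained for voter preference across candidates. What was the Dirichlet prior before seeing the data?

Dirichlet(12, 11, 7)

For a Dirichlet(α) prior with multinomial counts c, the posterior is Dirichlet(α + c) componentwise.
Subtract each count from the matching posterior parameter: 36−24=12, 26−15=11, 27−20=7.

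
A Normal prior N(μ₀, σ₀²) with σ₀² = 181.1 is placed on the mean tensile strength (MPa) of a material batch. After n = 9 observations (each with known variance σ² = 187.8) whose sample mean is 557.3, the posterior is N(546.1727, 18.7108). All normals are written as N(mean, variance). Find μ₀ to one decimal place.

μ₀ = 449.6

The posterior mean is a precision-weighted average: μ_n = (τ₀μ₀ + τ_data·x̄)/(τ₀+τ_data), with τ₀=1/σ₀² and τ_data=n/σ².
Here τ₀ = 1/181.1 = 0.005522 and τ_data = 9/187.8 = 0.047923, so τ_n = 0.053445.
Rearranging for μ₀: μ₀ = (μ_n·τ_n − τ_data·x̄)/τ₀ = (546.1727·0.053445 − 0.047923·557.3) / 0.005522 = 2.482712/0.005522 ≈ 449.6.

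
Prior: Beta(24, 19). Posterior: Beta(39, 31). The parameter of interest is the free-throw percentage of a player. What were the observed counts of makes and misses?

15 makes and 12 misses

Under Beta–binomial conjugacy the posterior parameters are (α+s, β+f).
So s = 39 − 24 = 15 and f = 31 − 19 = 12.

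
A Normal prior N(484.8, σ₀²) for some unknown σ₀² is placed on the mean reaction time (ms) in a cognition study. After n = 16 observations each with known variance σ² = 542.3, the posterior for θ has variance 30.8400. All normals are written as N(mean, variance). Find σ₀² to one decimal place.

σ₀² = 342.3

For the Normal–Normal model with known σ², precisions add: τ_n = τ₀ + n/σ².
So 1/σ₀² = 1/30.8400 − 16/542.3 = 0.032425 − 0.029504 = 0.002921.
Hence σ₀² = 1/0.002921 ≈ 342.3.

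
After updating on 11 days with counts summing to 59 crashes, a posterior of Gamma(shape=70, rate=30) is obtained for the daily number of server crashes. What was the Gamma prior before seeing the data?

A Gamma(α, β) prior (rate parametrization) on a Poisson rate with n observations summing to S gives posterior Gamma(α+S, β+n).
So α = 70 − 59 = 11 and β = 30 − 11 = 19.

Gamma(shape=11, rate=19)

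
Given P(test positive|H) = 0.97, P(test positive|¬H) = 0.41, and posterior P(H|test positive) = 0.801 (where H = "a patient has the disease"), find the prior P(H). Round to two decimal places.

In odds form, posterior odds = prior odds × likelihood ratio, so prior odds = posterior odds ÷ LR.
Posterior odds = 0.801/(1−0.801) = 4.0251. LR = 0.97/0.41 = 2.3659.
Prior odds = 4.0251/2.3659 = 1.7013, so P(H) = 1.7013/(1+1.7013) ≈ 0.63.

P(H) = 0.63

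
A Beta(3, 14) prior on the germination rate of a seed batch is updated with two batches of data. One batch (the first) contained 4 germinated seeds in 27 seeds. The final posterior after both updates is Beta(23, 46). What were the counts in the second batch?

Because Beta–binomial updating is additive in the counts, the combined data contributed (α_post−α_prior, β_post−β_prior) successes and failures.
Total across both batches: 23−3=20 germinated seeds, 46−14=32 non-germinating seeds.
Subtract the first batch: 20−4=16 germinated seeds and 32−23=9 non-germinating seeds.

16 germinated seeds and 9 non-germinating seeds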